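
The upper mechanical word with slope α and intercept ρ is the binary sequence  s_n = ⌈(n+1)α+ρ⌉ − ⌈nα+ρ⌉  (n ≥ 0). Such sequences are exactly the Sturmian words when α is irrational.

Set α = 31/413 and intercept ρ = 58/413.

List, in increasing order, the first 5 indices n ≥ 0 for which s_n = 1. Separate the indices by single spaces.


n=0: ⌈89/413⌉−⌈58/413⌉ = 1−1 = 0
n=1: ⌈120/413⌉−⌈89/413⌉ = 1−1 = 0
  …
n=11: ⌈430/413⌉−⌈399/413⌉ = 2−1 = 1  ← one
n=12: ⌈461/413⌉−⌈430/413⌉ = 2−2 = 0
n=13: ⌈492/413⌉−⌈461/413⌉ = 2−2 = 0
  …
n=24: ⌈833/413⌉−⌈802/413⌉ = 3−2 = 1  ← one
n=25: ⌈864/413⌉−⌈833/413⌉ = 3−3 = 0
n=26: ⌈895/413⌉−⌈864/413⌉ = 3−3 = 0
  …
n=38: ⌈1267/413⌉−⌈1236/413⌉ = 4−3 = 1  ← one
n=39: ⌈1298/413⌉−⌈1267/413⌉ = 4−4 = 0
n=40: ⌈1329/413⌉−⌈1298/413⌉ = 4−4 = 0
  …
n=51: ⌈1670/413⌉−⌈1639/413⌉ = 5−4 = 1  ← one
n=52: ⌈1701/413⌉−⌈1670/413⌉ = 5−5 = 0
n=53: ⌈1732/413⌉−⌈1701/413⌉ = 5−5 = 0
  …
n=64: ⌈2073/413⌉−⌈2042/413⌉ = 6−5 = 1  ← one
positions of the first 5 ones: 11 24 38 51 64

11 24 38 51 64


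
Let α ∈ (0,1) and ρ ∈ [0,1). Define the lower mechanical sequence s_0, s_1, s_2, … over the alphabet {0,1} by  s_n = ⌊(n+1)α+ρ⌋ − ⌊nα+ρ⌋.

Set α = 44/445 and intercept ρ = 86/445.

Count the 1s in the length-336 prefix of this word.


#1s = Σ_{n=0}^{335} s_n = Σ_{n=0}^{335} (⌊(n+1)α+ρ⌋ − ⌊nα+ρ⌋)
the sum telescopes: every ⌊nα+ρ⌋ with 0 < n < 336 appears once with + and once with −, leaving ⌊336α+ρ⌋ − ⌊0·α+ρ⌋
336α + ρ = (336·44 + 86) / 445 = 14870/445
ρ = 86/445
⌊14870/445⌋ = 33,  ⌊86/445⌋ = 0
#1s = 33 − 0 = 33

33


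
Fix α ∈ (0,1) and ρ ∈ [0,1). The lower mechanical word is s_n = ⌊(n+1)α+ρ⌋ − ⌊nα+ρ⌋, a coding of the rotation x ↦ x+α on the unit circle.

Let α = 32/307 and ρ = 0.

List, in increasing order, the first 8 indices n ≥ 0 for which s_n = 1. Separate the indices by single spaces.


9 19 28 38 47 57 67 76

n=0: ⌊32/307⌋−⌊0/307⌋ = 0−0 = 0
n=1: ⌊64/307⌋−⌊32/307⌋ = 0−0 = 0
  …
n=9: ⌊320/307⌋−⌊288/307⌋ = 1−0 = 1  ← one
n=10: ⌊352/307⌋−⌊320/307⌋ = 1−1 = 0
n=11: ⌊384/307⌋−⌊352/307⌋ = 1−1 = 0
  …
n=19: ⌊640/307⌋−⌊608/307⌋ = 2−1 = 1  ← one
n=20: ⌊672/307⌋−⌊640/307⌋ = 2−2 = 0
n=21: ⌊704/307⌋−⌊672/307⌋ = 2−2 = 0
  …
n=28: ⌊928/307⌋−⌊896/307⌋ = 3−2 = 1  ← one
n=29: ⌊960/307⌋−⌊928/307⌋ = 3−3 = 0
n=30: ⌊992/307⌋−⌊960/307⌋ = 3−3 = 0
  …
n=38: ⌊1248/307⌋−⌊1216/307⌋ = 4−3 = 1  ← one
n=39: ⌊1280/307⌋−⌊1248/307⌋ = 4−4 = 0
n=40: ⌊1312/307⌋−⌊1280/307⌋ = 4−4 = 0
  …
n=47: ⌊1536/307⌋−⌊1504/307⌋ = 5−4 = 1  ← one
n=48: ⌊1568/307⌋−⌊1536/307⌋ = 5−5 = 0
n=49: ⌊1600/307⌋−⌊1568/307⌋ = 5−5 = 0
  …
n=57: ⌊1856/307⌋−⌊1824/307⌋ = 6−5 = 1  ← one
n=58: ⌊1888/307⌋−⌊1856/307⌋ = 6−6 = 0
n=59: ⌊1920/307⌋−⌊1888/307⌋ = 6−6 = 0
  …
n=67: ⌊2176/307⌋−⌊2144/307⌋ = 7−6 = 1  ← one
n=68: ⌊2208/307⌋−⌊2176/307⌋ = 7−7 = 0
n=69: ⌊2240/307⌋−⌊2208/307⌋ = 7−7 = 0
  …
n=76: ⌊2464/307⌋−⌊2432/307⌋ = 8−7 = 1  ← one
positions of the first 8 ones: 9 19 28 38 47 57 67 76


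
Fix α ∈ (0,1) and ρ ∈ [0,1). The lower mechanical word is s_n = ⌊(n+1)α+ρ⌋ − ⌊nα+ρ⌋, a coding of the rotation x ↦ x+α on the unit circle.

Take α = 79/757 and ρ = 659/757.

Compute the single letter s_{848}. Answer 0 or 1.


0

(n+1)α + ρ = (849·79 + 659) / 757 = 67730/757
nα + ρ     = (848·79 + 659) / 757 = 67651/757
⌊67730/757⌋ = 89,  ⌊67651/757⌋ = 89
s_{848} = 89 − 89 = 0


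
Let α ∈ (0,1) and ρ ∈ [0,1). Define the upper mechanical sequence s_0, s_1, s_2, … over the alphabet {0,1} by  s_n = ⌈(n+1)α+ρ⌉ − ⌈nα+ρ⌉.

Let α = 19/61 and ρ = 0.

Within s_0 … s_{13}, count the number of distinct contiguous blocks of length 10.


3

t_n = ⌈(n·19)/61⌉ for n = 0 … 14:
  n=0…9: ⌈0/61⌉=0 ⌈19/61⌉=1 ⌈38/61⌉=1 ⌈57/61⌉=1 ⌈76/61⌉=2 ⌈95/61⌉=2 ⌈114/61⌉=2 ⌈133/61⌉=3 ⌈152/61⌉=3 ⌈171/61⌉=3
  n=10…14: ⌈190/61⌉=4 ⌈209/61⌉=4 ⌈228/61⌉=4 ⌈247/61⌉=5 ⌈266/61⌉=5
s_n = t_(n+1) − t_n for n = 0 … 13 gives
prefix = 10010010010010
slide a length-10 window over [0..9] … [4..13] (5 windows); first occurrence of each distinct factor:
  [  0..  9] 1001001001
  [  1.. 10] 0010010010
  [  2.. 11] 0100100100
  (the other 2 windows repeat one of these)
distinct factors: {0010010010, 0100100100, 1001001001}
count = 3  (Sturmian bound for length 10 is 11)


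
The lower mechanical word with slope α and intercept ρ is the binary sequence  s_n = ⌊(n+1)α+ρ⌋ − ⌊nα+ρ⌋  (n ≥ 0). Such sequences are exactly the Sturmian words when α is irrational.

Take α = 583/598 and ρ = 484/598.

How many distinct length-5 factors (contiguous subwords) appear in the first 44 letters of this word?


6

t_n = ⌊(n·583+484)/598⌋ for n = 0 … 44:
  n=0…9: ⌊484/598⌋=0 ⌊1067/598⌋=1 ⌊1650/598⌋=2 ⌊2233/598⌋=3 ⌊2816/598⌋=4 ⌊3399/598⌋=5 ⌊3982/598⌋=6 ⌊4565/598⌋=7 ⌊5148/598⌋=8 ⌊5731/598⌋=9
  n=10…19: ⌊6314/598⌋=10 ⌊6897/598⌋=11 ⌊7480/598⌋=12 ⌊8063/598⌋=13 ⌊8646/598⌋=14 ⌊9229/598⌋=15 ⌊9812/598⌋=16 ⌊10395/598⌋=17 ⌊10978/598⌋=18 ⌊11561/598⌋=19
  n=20…29: ⌊12144/598⌋=20 ⌊12727/598⌋=21 ⌊13310/598⌋=22 ⌊13893/598⌋=23 ⌊14476/598⌋=24 ⌊15059/598⌋=25 ⌊15642/598⌋=26 ⌊16225/598⌋=27 ⌊16808/598⌋=28 ⌊17391/598⌋=29
  n=30…39: ⌊17974/598⌋=30 ⌊18557/598⌋=31 ⌊19140/598⌋=32 ⌊19723/598⌋=32 ⌊20306/598⌋=33 ⌊20889/598⌋=34 ⌊21472/598⌋=35 ⌊22055/598⌋=36 ⌊22638/598⌋=37 ⌊23221/598⌋=38
  n=40…44: ⌊23804/598⌋=39 ⌊24387/598⌋=40 ⌊24970/598⌋=41 ⌊25553/598⌋=42 ⌊26136/598⌋=43
s_n = t_(n+1) − t_n for n = 0 … 43 gives
prefix = 11111111111111111111111111111111011111111111
slide a length-5 window over [0..4] … [39..43] (40 windows); first occurrence of each distinct factor:
  [  0..  4] 11111
  [ 28.. 32] 11110
  [ 29.. 33] 11101
  [ 30.. 34] 11011
  [ 31.. 35] 10111
  [ 32.. 36] 01111
  (the other 34 windows repeat one of these)
distinct factors: {01111, 10111, 11011, 11101, 11110, 11111}
count = 6  (Sturmian bound for length 5 is 6)


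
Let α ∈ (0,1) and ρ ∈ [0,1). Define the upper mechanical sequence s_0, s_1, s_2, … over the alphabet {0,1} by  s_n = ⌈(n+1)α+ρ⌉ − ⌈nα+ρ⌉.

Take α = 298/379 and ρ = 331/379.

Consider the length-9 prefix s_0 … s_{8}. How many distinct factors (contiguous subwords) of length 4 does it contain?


5

t_n = ⌈(n·298+331)/379⌉ for n = 0 … 9:
  n=0…9: ⌈331/379⌉=1 ⌈629/379⌉=2 ⌈927/379⌉=3 ⌈1225/379⌉=4 ⌈1523/379⌉=5 ⌈1821/379⌉=5 ⌈2119/379⌉=6 ⌈2417/379⌉=7 ⌈2715/379⌉=8 ⌈3013/379⌉=8
s_n = t_(n+1) − t_n for n = 0 … 8 gives
prefix = 111101110
slide a length-4 window over [0..3] … [5..8] (6 windows); first occurrence of each distinct factor:
  [  0..  3] 1111
  [  1..  4] 1110
  [  2..  5] 1101
  [  3..  6] 1011
  [  4..  7] 0111
  (the other 1 window repeats one of these)
distinct factors: {0111, 1011, 1101, 1110, 1111}
count = 5  (Sturmian bound for length 4 is 5)


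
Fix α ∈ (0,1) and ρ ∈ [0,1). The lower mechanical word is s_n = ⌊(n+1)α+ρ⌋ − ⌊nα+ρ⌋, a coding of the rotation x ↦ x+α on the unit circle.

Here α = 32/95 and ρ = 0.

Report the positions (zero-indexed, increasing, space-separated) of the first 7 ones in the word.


2 5 8 11 14 17 20

n=0: ⌊32/95⌋−⌊0/95⌋ = 0−0 = 0
n=1: ⌊64/95⌋−⌊32/95⌋ = 0−0 = 0
n=2: ⌊96/95⌋−⌊64/95⌋ = 1−0 = 1  ← one
n=3: ⌊128/95⌋−⌊96/95⌋ = 1−1 = 0
n=4: ⌊160/95⌋−⌊128/95⌋ = 1−1 = 0
n=5: ⌊192/95⌋−⌊160/95⌋ = 2−1 = 1  ← one
n=6: ⌊224/95⌋−⌊192/95⌋ = 2−2 = 0
n=7: ⌊256/95⌋−⌊224/95⌋ = 2−2 = 0
n=8: ⌊288/95⌋−⌊256/95⌋ = 3−2 = 1  ← one
n=9: ⌊320/95⌋−⌊288/95⌋ = 3−3 = 0
n=10: ⌊352/95⌋−⌊320/95⌋ = 3−3 = 0
n=11: ⌊384/95⌋−⌊352/95⌋ = 4−3 = 1  ← one
n=12: ⌊416/95⌋−⌊384/95⌋ = 4−4 = 0
n=13: ⌊448/95⌋−⌊416/95⌋ = 4−4 = 0
n=14: ⌊480/95⌋−⌊448/95⌋ = 5−4 = 1  ← one
n=15: ⌊512/95⌋−⌊480/95⌋ = 5−5 = 0
n=16: ⌊544/95⌋−⌊512/95⌋ = 5−5 = 0
n=17: ⌊576/95⌋−⌊544/95⌋ = 6−5 = 1  ← one
n=18: ⌊608/95⌋−⌊576/95⌋ = 6−6 = 0
n=19: ⌊640/95⌋−⌊608/95⌋ = 6−6 = 0
n=20: ⌊672/95⌋−⌊640/95⌋ = 7−6 = 1  ← one
positions of the first 7 ones: 2 5 8 11 14 17 20


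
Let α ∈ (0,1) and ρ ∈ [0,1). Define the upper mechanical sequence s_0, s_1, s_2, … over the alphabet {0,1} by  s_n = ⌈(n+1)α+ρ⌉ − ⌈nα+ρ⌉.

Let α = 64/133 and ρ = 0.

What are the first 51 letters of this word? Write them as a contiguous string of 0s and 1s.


n=0: ⌈(1·64)/133⌉ − ⌈(0·64)/133⌉ = ⌈64/133⌉ − ⌈0/133⌉ = 1 − 0 = 1
n=1: ⌈(2·64)/133⌉ − ⌈(1·64)/133⌉ = ⌈128/133⌉ − ⌈64/133⌉ = 1 − 1 = 0
n=2: ⌈(3·64)/133⌉ − ⌈(2·64)/133⌉ = ⌈192/133⌉ − ⌈128/133⌉ = 2 − 1 = 1
n=3: ⌈(4·64)/133⌉ − ⌈(3·64)/133⌉ = ⌈256/133⌉ − ⌈192/133⌉ = 2 − 2 = 0
n=4: ⌈(5·64)/133⌉ − ⌈(4·64)/133⌉ = ⌈320/133⌉ − ⌈256/133⌉ = 3 − 2 = 1
n=5: ⌈(6·64)/133⌉ − ⌈(5·64)/133⌉ = ⌈384/133⌉ − ⌈320/133⌉ = 3 − 3 = 0
n=6: ⌈(7·64)/133⌉ − ⌈(6·64)/133⌉ = ⌈448/133⌉ − ⌈384/133⌉ = 4 − 3 = 1
n=7: ⌈(8·64)/133⌉ − ⌈(7·64)/133⌉ = ⌈512/133⌉ − ⌈448/133⌉ = 4 − 4 = 0
n=8: ⌈(9·64)/133⌉ − ⌈(8·64)/133⌉ = ⌈576/133⌉ − ⌈512/133⌉ = 5 − 4 = 1
n=9: ⌈(10·64)/133⌉ − ⌈(9·64)/133⌉ = ⌈640/133⌉ − ⌈576/133⌉ = 5 − 5 = 0
n=10: ⌈(11·64)/133⌉ − ⌈(10·64)/133⌉ = ⌈704/133⌉ − ⌈640/133⌉ = 6 − 5 = 1
n=11: ⌈(12·64)/133⌉ − ⌈(11·64)/133⌉ = ⌈768/133⌉ − ⌈704/133⌉ = 6 − 6 = 0
n=12: ⌈(13·64)/133⌉ − ⌈(12·64)/133⌉ = ⌈832/133⌉ − ⌈768/133⌉ = 7 − 6 = 1
n=13: ⌈(14·64)/133⌉ − ⌈(13·64)/133⌉ = ⌈896/133⌉ − ⌈832/133⌉ = 7 − 7 = 0
n=14: ⌈(15·64)/133⌉ − ⌈(14·64)/133⌉ = ⌈960/133⌉ − ⌈896/133⌉ = 8 − 7 = 1
n=15: ⌈(16·64)/133⌉ − ⌈(15·64)/133⌉ = ⌈1024/133⌉ − ⌈960/133⌉ = 8 − 8 = 0
n=16: ⌈(17·64)/133⌉ − ⌈(16·64)/133⌉ = ⌈1088/133⌉ − ⌈1024/133⌉ = 9 − 8 = 1
n=17: ⌈(18·64)/133⌉ − ⌈(17·64)/133⌉ = ⌈1152/133⌉ − ⌈1088/133⌉ = 9 − 9 = 0
n=18: ⌈(19·64)/133⌉ − ⌈(18·64)/133⌉ = ⌈1216/133⌉ − ⌈1152/133⌉ = 10 − 9 = 1
n=19: ⌈(20·64)/133⌉ − ⌈(19·64)/133⌉ = ⌈1280/133⌉ − ⌈1216/133⌉ = 10 − 10 = 0
n=20: ⌈(21·64)/133⌉ − ⌈(20·64)/133⌉ = ⌈1344/133⌉ − ⌈1280/133⌉ = 11 − 10 = 1
n=21: ⌈(22·64)/133⌉ − ⌈(21·64)/133⌉ = ⌈1408/133⌉ − ⌈1344/133⌉ = 11 − 11 = 0
n=22: ⌈(23·64)/133⌉ − ⌈(22·64)/133⌉ = ⌈1472/133⌉ − ⌈1408/133⌉ = 12 − 11 = 1
n=23: ⌈(24·64)/133⌉ − ⌈(23·64)/133⌉ = ⌈1536/133⌉ − ⌈1472/133⌉ = 12 − 12 = 0
n=24: ⌈(25·64)/133⌉ − ⌈(24·64)/133⌉ = ⌈1600/133⌉ − ⌈1536/133⌉ = 13 − 12 = 1
n=25: ⌈(26·64)/133⌉ − ⌈(25·64)/133⌉ = ⌈1664/133⌉ − ⌈1600/133⌉ = 13 − 13 = 0
n=26: ⌈(27·64)/133⌉ − ⌈(26·64)/133⌉ = ⌈1728/133⌉ − ⌈1664/133⌉ = 13 − 13 = 0
n=27: ⌈(28·64)/133⌉ − ⌈(27·64)/133⌉ = ⌈1792/133⌉ − ⌈1728/133⌉ = 14 − 13 = 1
n=28: ⌈(29·64)/133⌉ − ⌈(28·64)/133⌉ = ⌈1856/133⌉ − ⌈1792/133⌉ = 14 − 14 = 0
n=29: ⌈(30·64)/133⌉ − ⌈(29·64)/133⌉ = ⌈1920/133⌉ − ⌈1856/133⌉ = 15 − 14 = 1
n=30: ⌈(31·64)/133⌉ − ⌈(30·64)/133⌉ = ⌈1984/133⌉ − ⌈1920/133⌉ = 15 − 15 = 0
n=31: ⌈(32·64)/133⌉ − ⌈(31·64)/133⌉ = ⌈2048/133⌉ − ⌈1984/133⌉ = 16 − 15 = 1
n=32: ⌈(33·64)/133⌉ − ⌈(32·64)/133⌉ = ⌈2112/133⌉ − ⌈2048/133⌉ = 16 − 16 = 0
n=33: ⌈(34·64)/133⌉ − ⌈(33·64)/133⌉ = ⌈2176/133⌉ − ⌈2112/133⌉ = 17 − 16 = 1
n=34: ⌈(35·64)/133⌉ − ⌈(34·64)/133⌉ = ⌈2240/133⌉ − ⌈2176/133⌉ = 17 − 17 = 0
n=35: ⌈(36·64)/133⌉ − ⌈(35·64)/133⌉ = ⌈2304/133⌉ − ⌈2240/133⌉ = 18 − 17 = 1
n=36: ⌈(37·64)/133⌉ − ⌈(36·64)/133⌉ = ⌈2368/133⌉ − ⌈2304/133⌉ = 18 − 18 = 0
n=37: ⌈(38·64)/133⌉ − ⌈(37·64)/133⌉ = ⌈2432/133⌉ − ⌈2368/133⌉ = 19 − 18 = 1
n=38: ⌈(39·64)/133⌉ − ⌈(38·64)/133⌉ = ⌈2496/133⌉ − ⌈2432/133⌉ = 19 − 19 = 0
n=39: ⌈(40·64)/133⌉ − ⌈(39·64)/133⌉ = ⌈2560/133⌉ − ⌈2496/133⌉ = 20 − 19 = 1
n=40: ⌈(41·64)/133⌉ − ⌈(40·64)/133⌉ = ⌈2624/133⌉ − ⌈2560/133⌉ = 20 − 20 = 0
n=41: ⌈(42·64)/133⌉ − ⌈(41·64)/133⌉ = ⌈2688/133⌉ − ⌈2624/133⌉ = 21 − 20 = 1
n=42: ⌈(43·64)/133⌉ − ⌈(42·64)/133⌉ = ⌈2752/133⌉ − ⌈2688/133⌉ = 21 − 21 = 0
n=43: ⌈(44·64)/133⌉ − ⌈(43·64)/133⌉ = ⌈2816/133⌉ − ⌈2752/133⌉ = 22 − 21 = 1
n=44: ⌈(45·64)/133⌉ − ⌈(44·64)/133⌉ = ⌈2880/133⌉ − ⌈2816/133⌉ = 22 − 22 = 0
n=45: ⌈(46·64)/133⌉ − ⌈(45·64)/133⌉ = ⌈2944/133⌉ − ⌈2880/133⌉ = 23 − 22 = 1
n=46: ⌈(47·64)/133⌉ − ⌈(46·64)/133⌉ = ⌈3008/133⌉ − ⌈2944/133⌉ = 23 − 23 = 0
n=47: ⌈(48·64)/133⌉ − ⌈(47·64)/133⌉ = ⌈3072/133⌉ − ⌈3008/133⌉ = 24 − 23 = 1
n=48: ⌈(49·64)/133⌉ − ⌈(48·64)/133⌉ = ⌈3136/133⌉ − ⌈3072/133⌉ = 24 − 24 = 0
n=49: ⌈(50·64)/133⌉ − ⌈(49·64)/133⌉ = ⌈3200/133⌉ − ⌈3136/133⌉ = 25 − 24 = 1
n=50: ⌈(51·64)/133⌉ − ⌈(50·64)/133⌉ = ⌈3264/133⌉ − ⌈3200/133⌉ = 25 − 25 = 0

101010101010101010101010100101010101010101010101010


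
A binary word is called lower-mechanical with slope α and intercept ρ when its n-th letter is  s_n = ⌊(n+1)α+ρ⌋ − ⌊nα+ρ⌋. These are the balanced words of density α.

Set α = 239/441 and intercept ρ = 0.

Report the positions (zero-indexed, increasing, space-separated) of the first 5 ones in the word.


1 3 5 7 9

n=0: ⌊239/441⌋−⌊0/441⌋ = 0−0 = 0
n=1: ⌊478/441⌋−⌊239/441⌋ = 1−0 = 1  ← one
n=2: ⌊717/441⌋−⌊478/441⌋ = 1−1 = 0
n=3: ⌊956/441⌋−⌊717/441⌋ = 2−1 = 1  ← one
n=4: ⌊1195/441⌋−⌊956/441⌋ = 2−2 = 0
n=5: ⌊1434/441⌋−⌊1195/441⌋ = 3−2 = 1  ← one
n=6: ⌊1673/441⌋−⌊1434/441⌋ = 3−3 = 0
n=7: ⌊1912/441⌋−⌊1673/441⌋ = 4−3 = 1  ← one
n=8: ⌊2151/441⌋−⌊1912/441⌋ = 4−4 = 0
n=9: ⌊2390/441⌋−⌊2151/441⌋ = 5−4 = 1  ← one
positions of the first 5 ones: 1 3 5 7 9


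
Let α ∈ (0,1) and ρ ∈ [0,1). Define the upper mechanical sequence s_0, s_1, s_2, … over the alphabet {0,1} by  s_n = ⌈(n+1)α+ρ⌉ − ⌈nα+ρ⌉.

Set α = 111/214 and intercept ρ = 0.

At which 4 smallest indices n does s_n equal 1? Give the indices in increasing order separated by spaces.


n=0: ⌈111/214⌉−⌈0/214⌉ = 1−0 = 1  ← one
n=1: ⌈222/214⌉−⌈111/214⌉ = 2−1 = 1  ← one
n=2: ⌈333/214⌉−⌈222/214⌉ = 2−2 = 0
n=3: ⌈444/214⌉−⌈333/214⌉ = 3−2 = 1  ← one
n=4: ⌈555/214⌉−⌈444/214⌉ = 3−3 = 0
n=5: ⌈666/214⌉−⌈555/214⌉ = 4−3 = 1  ← one
positions of the first 4 ones: 0 1 3 5

0 1 3 5


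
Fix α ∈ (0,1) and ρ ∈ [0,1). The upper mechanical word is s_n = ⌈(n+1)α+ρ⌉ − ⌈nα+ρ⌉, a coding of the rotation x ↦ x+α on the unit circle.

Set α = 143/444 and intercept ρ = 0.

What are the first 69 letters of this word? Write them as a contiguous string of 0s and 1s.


n=0: ⌈(1·143)/444⌉ − ⌈(0·143)/444⌉ = ⌈143/444⌉ − ⌈0/444⌉ = 1 − 0 = 1
n=1: ⌈(2·143)/444⌉ − ⌈(1·143)/444⌉ = ⌈286/444⌉ − ⌈143/444⌉ = 1 − 1 = 0
n=2: ⌈(3·143)/444⌉ − ⌈(2·143)/444⌉ = ⌈429/444⌉ − ⌈286/444⌉ = 1 − 1 = 0
n=3: ⌈(4·143)/444⌉ − ⌈(3·143)/444⌉ = ⌈572/444⌉ − ⌈429/444⌉ = 2 − 1 = 1
n=4: ⌈(5·143)/444⌉ − ⌈(4·143)/444⌉ = ⌈715/444⌉ − ⌈572/444⌉ = 2 − 2 = 0
n=5: ⌈(6·143)/444⌉ − ⌈(5·143)/444⌉ = ⌈858/444⌉ − ⌈715/444⌉ = 2 − 2 = 0
n=6: ⌈(7·143)/444⌉ − ⌈(6·143)/444⌉ = ⌈1001/444⌉ − ⌈858/444⌉ = 3 − 2 = 1
n=7: ⌈(8·143)/444⌉ − ⌈(7·143)/444⌉ = ⌈1144/444⌉ − ⌈1001/444⌉ = 3 − 3 = 0
n=8: ⌈(9·143)/444⌉ − ⌈(8·143)/444⌉ = ⌈1287/444⌉ − ⌈1144/444⌉ = 3 − 3 = 0
n=9: ⌈(10·143)/444⌉ − ⌈(9·143)/444⌉ = ⌈1430/444⌉ − ⌈1287/444⌉ = 4 − 3 = 1
n=10: ⌈(11·143)/444⌉ − ⌈(10·143)/444⌉ = ⌈1573/444⌉ − ⌈1430/444⌉ = 4 − 4 = 0
n=11: ⌈(12·143)/444⌉ − ⌈(11·143)/444⌉ = ⌈1716/444⌉ − ⌈1573/444⌉ = 4 − 4 = 0
n=12: ⌈(13·143)/444⌉ − ⌈(12·143)/444⌉ = ⌈1859/444⌉ − ⌈1716/444⌉ = 5 − 4 = 1
n=13: ⌈(14·143)/444⌉ − ⌈(13·143)/444⌉ = ⌈2002/444⌉ − ⌈1859/444⌉ = 5 − 5 = 0
n=14: ⌈(15·143)/444⌉ − ⌈(14·143)/444⌉ = ⌈2145/444⌉ − ⌈2002/444⌉ = 5 − 5 = 0
n=15: ⌈(16·143)/444⌉ − ⌈(15·143)/444⌉ = ⌈2288/444⌉ − ⌈2145/444⌉ = 6 − 5 = 1
n=16: ⌈(17·143)/444⌉ − ⌈(16·143)/444⌉ = ⌈2431/444⌉ − ⌈2288/444⌉ = 6 − 6 = 0
n=17: ⌈(18·143)/444⌉ − ⌈(17·143)/444⌉ = ⌈2574/444⌉ − ⌈2431/444⌉ = 6 − 6 = 0
n=18: ⌈(19·143)/444⌉ − ⌈(18·143)/444⌉ = ⌈2717/444⌉ − ⌈2574/444⌉ = 7 − 6 = 1
n=19: ⌈(20·143)/444⌉ − ⌈(19·143)/444⌉ = ⌈2860/444⌉ − ⌈2717/444⌉ = 7 − 7 = 0
n=20: ⌈(21·143)/444⌉ − ⌈(20·143)/444⌉ = ⌈3003/444⌉ − ⌈2860/444⌉ = 7 − 7 = 0
n=21: ⌈(22·143)/444⌉ − ⌈(21·143)/444⌉ = ⌈3146/444⌉ − ⌈3003/444⌉ = 8 − 7 = 1
n=22: ⌈(23·143)/444⌉ − ⌈(22·143)/444⌉ = ⌈3289/444⌉ − ⌈3146/444⌉ = 8 − 8 = 0
n=23: ⌈(24·143)/444⌉ − ⌈(23·143)/444⌉ = ⌈3432/444⌉ − ⌈3289/444⌉ = 8 − 8 = 0
n=24: ⌈(25·143)/444⌉ − ⌈(24·143)/444⌉ = ⌈3575/444⌉ − ⌈3432/444⌉ = 9 − 8 = 1
n=25: ⌈(26·143)/444⌉ − ⌈(25·143)/444⌉ = ⌈3718/444⌉ − ⌈3575/444⌉ = 9 − 9 = 0
n=26: ⌈(27·143)/444⌉ − ⌈(26·143)/444⌉ = ⌈3861/444⌉ − ⌈3718/444⌉ = 9 − 9 = 0
n=27: ⌈(28·143)/444⌉ − ⌈(27·143)/444⌉ = ⌈4004/444⌉ − ⌈3861/444⌉ = 10 − 9 = 1
n=28: ⌈(29·143)/444⌉ − ⌈(28·143)/444⌉ = ⌈4147/444⌉ − ⌈4004/444⌉ = 10 − 10 = 0
n=29: ⌈(30·143)/444⌉ − ⌈(29·143)/444⌉ = ⌈4290/444⌉ − ⌈4147/444⌉ = 10 − 10 = 0
n=30: ⌈(31·143)/444⌉ − ⌈(30·143)/444⌉ = ⌈4433/444⌉ − ⌈4290/444⌉ = 10 − 10 = 0
n=31: ⌈(32·143)/444⌉ − ⌈(31·143)/444⌉ = ⌈4576/444⌉ − ⌈4433/444⌉ = 11 − 10 = 1
n=32: ⌈(33·143)/444⌉ − ⌈(32·143)/444⌉ = ⌈4719/444⌉ − ⌈4576/444⌉ = 11 − 11 = 0
n=33: ⌈(34·143)/444⌉ − ⌈(33·143)/444⌉ = ⌈4862/444⌉ − ⌈4719/444⌉ = 11 − 11 = 0
n=34: ⌈(35·143)/444⌉ − ⌈(34·143)/444⌉ = ⌈5005/444⌉ − ⌈4862/444⌉ = 12 − 11 = 1
n=35: ⌈(36·143)/444⌉ − ⌈(35·143)/444⌉ = ⌈5148/444⌉ − ⌈5005/444⌉ = 12 − 12 = 0
n=36: ⌈(37·143)/444⌉ − ⌈(36·143)/444⌉ = ⌈5291/444⌉ − ⌈5148/444⌉ = 12 − 12 = 0
n=37: ⌈(38·143)/444⌉ − ⌈(37·143)/444⌉ = ⌈5434/444⌉ − ⌈5291/444⌉ = 13 − 12 = 1
n=38: ⌈(39·143)/444⌉ − ⌈(38·143)/444⌉ = ⌈5577/444⌉ − ⌈5434/444⌉ = 13 − 13 = 0
n=39: ⌈(40·143)/444⌉ − ⌈(39·143)/444⌉ = ⌈5720/444⌉ − ⌈5577/444⌉ = 13 − 13 = 0
n=40: ⌈(41·143)/444⌉ − ⌈(40·143)/444⌉ = ⌈5863/444⌉ − ⌈5720/444⌉ = 14 − 13 = 1
n=41: ⌈(42·143)/444⌉ − ⌈(41·143)/444⌉ = ⌈6006/444⌉ − ⌈5863/444⌉ = 14 − 14 = 0
n=42: ⌈(43·143)/444⌉ − ⌈(42·143)/444⌉ = ⌈6149/444⌉ − ⌈6006/444⌉ = 14 − 14 = 0
n=43: ⌈(44·143)/444⌉ − ⌈(43·143)/444⌉ = ⌈6292/444⌉ − ⌈6149/444⌉ = 15 − 14 = 1
n=44: ⌈(45·143)/444⌉ − ⌈(44·143)/444⌉ = ⌈6435/444⌉ − ⌈6292/444⌉ = 15 − 15 = 0
n=45: ⌈(46·143)/444⌉ − ⌈(45·143)/444⌉ = ⌈6578/444⌉ − ⌈6435/444⌉ = 15 − 15 = 0
n=46: ⌈(47·143)/444⌉ − ⌈(46·143)/444⌉ = ⌈6721/444⌉ − ⌈6578/444⌉ = 16 − 15 = 1
n=47: ⌈(48·143)/444⌉ − ⌈(47·143)/444⌉ = ⌈6864/444⌉ − ⌈6721/444⌉ = 16 − 16 = 0
n=48: ⌈(49·143)/444⌉ − ⌈(48·143)/444⌉ = ⌈7007/444⌉ − ⌈6864/444⌉ = 16 − 16 = 0
n=49: ⌈(50·143)/444⌉ − ⌈(49·143)/444⌉ = ⌈7150/444⌉ − ⌈7007/444⌉ = 17 − 16 = 1
n=50: ⌈(51·143)/444⌉ − ⌈(50·143)/444⌉ = ⌈7293/444⌉ − ⌈7150/444⌉ = 17 − 17 = 0
n=51: ⌈(52·143)/444⌉ − ⌈(51·143)/444⌉ = ⌈7436/444⌉ − ⌈7293/444⌉ = 17 − 17 = 0
n=52: ⌈(53·143)/444⌉ − ⌈(52·143)/444⌉ = ⌈7579/444⌉ − ⌈7436/444⌉ = 18 − 17 = 1
n=53: ⌈(54·143)/444⌉ − ⌈(53·143)/444⌉ = ⌈7722/444⌉ − ⌈7579/444⌉ = 18 − 18 = 0
n=54: ⌈(55·143)/444⌉ − ⌈(54·143)/444⌉ = ⌈7865/444⌉ − ⌈7722/444⌉ = 18 − 18 = 0
n=55: ⌈(56·143)/444⌉ − ⌈(55·143)/444⌉ = ⌈8008/444⌉ − ⌈7865/444⌉ = 19 − 18 = 1
n=56: ⌈(57·143)/444⌉ − ⌈(56·143)/444⌉ = ⌈8151/444⌉ − ⌈8008/444⌉ = 19 − 19 = 0
n=57: ⌈(58·143)/444⌉ − ⌈(57·143)/444⌉ = ⌈8294/444⌉ − ⌈8151/444⌉ = 19 − 19 = 0
n=58: ⌈(59·143)/444⌉ − ⌈(58·143)/444⌉ = ⌈8437/444⌉ − ⌈8294/444⌉ = 20 − 19 = 1
n=59: ⌈(60·143)/444⌉ − ⌈(59·143)/444⌉ = ⌈8580/444⌉ − ⌈8437/444⌉ = 20 − 20 = 0
n=60: ⌈(61·143)/444⌉ − ⌈(60·143)/444⌉ = ⌈8723/444⌉ − ⌈8580/444⌉ = 20 − 20 = 0
n=61: ⌈(62·143)/444⌉ − ⌈(61·143)/444⌉ = ⌈8866/444⌉ − ⌈8723/444⌉ = 20 − 20 = 0
n=62: ⌈(63·143)/444⌉ − ⌈(62·143)/444⌉ = ⌈9009/444⌉ − ⌈8866/444⌉ = 21 − 20 = 1
n=63: ⌈(64·143)/444⌉ − ⌈(63·143)/444⌉ = ⌈9152/444⌉ − ⌈9009/444⌉ = 21 − 21 = 0
n=64: ⌈(65·143)/444⌉ − ⌈(64·143)/444⌉ = ⌈9295/444⌉ − ⌈9152/444⌉ = 21 − 21 = 0
n=65: ⌈(66·143)/444⌉ − ⌈(65·143)/444⌉ = ⌈9438/444⌉ − ⌈9295/444⌉ = 22 − 21 = 1
n=66: ⌈(67·143)/444⌉ − ⌈(66·143)/444⌉ = ⌈9581/444⌉ − ⌈9438/444⌉ = 22 − 22 = 0
n=67: ⌈(68·143)/444⌉ − ⌈(67·143)/444⌉ = ⌈9724/444⌉ − ⌈9581/444⌉ = 22 − 22 = 0
n=68: ⌈(69·143)/444⌉ − ⌈(68·143)/444⌉ = ⌈9867/444⌉ − ⌈9724/444⌉ = 23 − 22 = 1

100100100100100100100100100100010010010010010010010010010010001001001


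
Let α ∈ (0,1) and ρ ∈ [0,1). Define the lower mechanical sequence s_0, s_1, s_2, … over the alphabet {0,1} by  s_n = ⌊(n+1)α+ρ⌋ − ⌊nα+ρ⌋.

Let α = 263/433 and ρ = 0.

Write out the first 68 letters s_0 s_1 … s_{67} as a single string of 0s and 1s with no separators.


n=0: ⌊(1·263)/433⌋ − ⌊(0·263)/433⌋ = ⌊263/433⌋ − ⌊0/433⌋ = 0 − 0 = 0
n=1: ⌊(2·263)/433⌋ − ⌊(1·263)/433⌋ = ⌊526/433⌋ − ⌊263/433⌋ = 1 − 0 = 1
n=2: ⌊(3·263)/433⌋ − ⌊(2·263)/433⌋ = ⌊789/433⌋ − ⌊526/433⌋ = 1 − 1 = 0
n=3: ⌊(4·263)/433⌋ − ⌊(3·263)/433⌋ = ⌊1052/433⌋ − ⌊789/433⌋ = 2 − 1 = 1
n=4: ⌊(5·263)/433⌋ − ⌊(4·263)/433⌋ = ⌊1315/433⌋ − ⌊1052/433⌋ = 3 − 2 = 1
n=5: ⌊(6·263)/433⌋ − ⌊(5·263)/433⌋ = ⌊1578/433⌋ − ⌊1315/433⌋ = 3 − 3 = 0
n=6: ⌊(7·263)/433⌋ − ⌊(6·263)/433⌋ = ⌊1841/433⌋ − ⌊1578/433⌋ = 4 − 3 = 1
n=7: ⌊(8·263)/433⌋ − ⌊(7·263)/433⌋ = ⌊2104/433⌋ − ⌊1841/433⌋ = 4 − 4 = 0
n=8: ⌊(9·263)/433⌋ − ⌊(8·263)/433⌋ = ⌊2367/433⌋ − ⌊2104/433⌋ = 5 − 4 = 1
n=9: ⌊(10·263)/433⌋ − ⌊(9·263)/433⌋ = ⌊2630/433⌋ − ⌊2367/433⌋ = 6 − 5 = 1
n=10: ⌊(11·263)/433⌋ − ⌊(10·263)/433⌋ = ⌊2893/433⌋ − ⌊2630/433⌋ = 6 − 6 = 0
n=11: ⌊(12·263)/433⌋ − ⌊(11·263)/433⌋ = ⌊3156/433⌋ − ⌊2893/433⌋ = 7 − 6 = 1
n=12: ⌊(13·263)/433⌋ − ⌊(12·263)/433⌋ = ⌊3419/433⌋ − ⌊3156/433⌋ = 7 − 7 = 0
n=13: ⌊(14·263)/433⌋ − ⌊(13·263)/433⌋ = ⌊3682/433⌋ − ⌊3419/433⌋ = 8 − 7 = 1
n=14: ⌊(15·263)/433⌋ − ⌊(14·263)/433⌋ = ⌊3945/433⌋ − ⌊3682/433⌋ = 9 − 8 = 1
n=15: ⌊(16·263)/433⌋ − ⌊(15·263)/433⌋ = ⌊4208/433⌋ − ⌊3945/433⌋ = 9 − 9 = 0
n=16: ⌊(17·263)/433⌋ − ⌊(16·263)/433⌋ = ⌊4471/433⌋ − ⌊4208/433⌋ = 10 − 9 = 1
n=17: ⌊(18·263)/433⌋ − ⌊(17·263)/433⌋ = ⌊4734/433⌋ − ⌊4471/433⌋ = 10 − 10 = 0
n=18: ⌊(19·263)/433⌋ − ⌊(18·263)/433⌋ = ⌊4997/433⌋ − ⌊4734/433⌋ = 11 − 10 = 1
n=19: ⌊(20·263)/433⌋ − ⌊(19·263)/433⌋ = ⌊5260/433⌋ − ⌊4997/433⌋ = 12 − 11 = 1
n=20: ⌊(21·263)/433⌋ − ⌊(20·263)/433⌋ = ⌊5523/433⌋ − ⌊5260/433⌋ = 12 − 12 = 0
n=21: ⌊(22·263)/433⌋ − ⌊(21·263)/433⌋ = ⌊5786/433⌋ − ⌊5523/433⌋ = 13 − 12 = 1
n=22: ⌊(23·263)/433⌋ − ⌊(22·263)/433⌋ = ⌊6049/433⌋ − ⌊5786/433⌋ = 13 − 13 = 0
n=23: ⌊(24·263)/433⌋ − ⌊(23·263)/433⌋ = ⌊6312/433⌋ − ⌊6049/433⌋ = 14 − 13 = 1
n=24: ⌊(25·263)/433⌋ − ⌊(24·263)/433⌋ = ⌊6575/433⌋ − ⌊6312/433⌋ = 15 − 14 = 1
n=25: ⌊(26·263)/433⌋ − ⌊(25·263)/433⌋ = ⌊6838/433⌋ − ⌊6575/433⌋ = 15 − 15 = 0
n=26: ⌊(27·263)/433⌋ − ⌊(26·263)/433⌋ = ⌊7101/433⌋ − ⌊6838/433⌋ = 16 − 15 = 1
n=27: ⌊(28·263)/433⌋ − ⌊(27·263)/433⌋ = ⌊7364/433⌋ − ⌊7101/433⌋ = 17 − 16 = 1
n=28: ⌊(29·263)/433⌋ − ⌊(28·263)/433⌋ = ⌊7627/433⌋ − ⌊7364/433⌋ = 17 − 17 = 0
n=29: ⌊(30·263)/433⌋ − ⌊(29·263)/433⌋ = ⌊7890/433⌋ − ⌊7627/433⌋ = 18 − 17 = 1
n=30: ⌊(31·263)/433⌋ − ⌊(30·263)/433⌋ = ⌊8153/433⌋ − ⌊7890/433⌋ = 18 − 18 = 0
n=31: ⌊(32·263)/433⌋ − ⌊(31·263)/433⌋ = ⌊8416/433⌋ − ⌊8153/433⌋ = 19 − 18 = 1
n=32: ⌊(33·263)/433⌋ − ⌊(32·263)/433⌋ = ⌊8679/433⌋ − ⌊8416/433⌋ = 20 − 19 = 1
n=33: ⌊(34·263)/433⌋ − ⌊(33·263)/433⌋ = ⌊8942/433⌋ − ⌊8679/433⌋ = 20 − 20 = 0
n=34: ⌊(35·263)/433⌋ − ⌊(34·263)/433⌋ = ⌊9205/433⌋ − ⌊8942/433⌋ = 21 − 20 = 1
n=35: ⌊(36·263)/433⌋ − ⌊(35·263)/433⌋ = ⌊9468/433⌋ − ⌊9205/433⌋ = 21 − 21 = 0
n=36: ⌊(37·263)/433⌋ − ⌊(36·263)/433⌋ = ⌊9731/433⌋ − ⌊9468/433⌋ = 22 − 21 = 1
n=37: ⌊(38·263)/433⌋ − ⌊(37·263)/433⌋ = ⌊9994/433⌋ − ⌊9731/433⌋ = 23 − 22 = 1
n=38: ⌊(39·263)/433⌋ − ⌊(38·263)/433⌋ = ⌊10257/433⌋ − ⌊9994/433⌋ = 23 − 23 = 0
n=39: ⌊(40·263)/433⌋ − ⌊(39·263)/433⌋ = ⌊10520/433⌋ − ⌊10257/433⌋ = 24 − 23 = 1
n=40: ⌊(41·263)/433⌋ − ⌊(40·263)/433⌋ = ⌊10783/433⌋ − ⌊10520/433⌋ = 24 − 24 = 0
n=41: ⌊(42·263)/433⌋ − ⌊(41·263)/433⌋ = ⌊11046/433⌋ − ⌊10783/433⌋ = 25 − 24 = 1
n=42: ⌊(43·263)/433⌋ − ⌊(42·263)/433⌋ = ⌊11309/433⌋ − ⌊11046/433⌋ = 26 − 25 = 1
n=43: ⌊(44·263)/433⌋ − ⌊(43·263)/433⌋ = ⌊11572/433⌋ − ⌊11309/433⌋ = 26 − 26 = 0
n=44: ⌊(45·263)/433⌋ − ⌊(44·263)/433⌋ = ⌊11835/433⌋ − ⌊11572/433⌋ = 27 − 26 = 1
n=45: ⌊(46·263)/433⌋ − ⌊(45·263)/433⌋ = ⌊12098/433⌋ − ⌊11835/433⌋ = 27 − 27 = 0
n=46: ⌊(47·263)/433⌋ − ⌊(46·263)/433⌋ = ⌊12361/433⌋ − ⌊12098/433⌋ = 28 − 27 = 1
n=47: ⌊(48·263)/433⌋ − ⌊(47·263)/433⌋ = ⌊12624/433⌋ − ⌊12361/433⌋ = 29 − 28 = 1
n=48: ⌊(49·263)/433⌋ − ⌊(48·263)/433⌋ = ⌊12887/433⌋ − ⌊12624/433⌋ = 29 − 29 = 0
n=49: ⌊(50·263)/433⌋ − ⌊(49·263)/433⌋ = ⌊13150/433⌋ − ⌊12887/433⌋ = 30 − 29 = 1
n=50: ⌊(51·263)/433⌋ − ⌊(50·263)/433⌋ = ⌊13413/433⌋ − ⌊13150/433⌋ = 30 − 30 = 0
n=51: ⌊(52·263)/433⌋ − ⌊(51·263)/433⌋ = ⌊13676/433⌋ − ⌊13413/433⌋ = 31 − 30 = 1
n=52: ⌊(53·263)/433⌋ − ⌊(52·263)/433⌋ = ⌊13939/433⌋ − ⌊13676/433⌋ = 32 − 31 = 1
n=53: ⌊(54·263)/433⌋ − ⌊(53·263)/433⌋ = ⌊14202/433⌋ − ⌊13939/433⌋ = 32 − 32 = 0
n=54: ⌊(55·263)/433⌋ − ⌊(54·263)/433⌋ = ⌊14465/433⌋ − ⌊14202/433⌋ = 33 − 32 = 1
n=55: ⌊(56·263)/433⌋ − ⌊(55·263)/433⌋ = ⌊14728/433⌋ − ⌊14465/433⌋ = 34 − 33 = 1
n=56: ⌊(57·263)/433⌋ − ⌊(56·263)/433⌋ = ⌊14991/433⌋ − ⌊14728/433⌋ = 34 − 34 = 0
n=57: ⌊(58·263)/433⌋ − ⌊(57·263)/433⌋ = ⌊15254/433⌋ − ⌊14991/433⌋ = 35 − 34 = 1
n=58: ⌊(59·263)/433⌋ − ⌊(58·263)/433⌋ = ⌊15517/433⌋ − ⌊15254/433⌋ = 35 − 35 = 0
n=59: ⌊(60·263)/433⌋ − ⌊(59·263)/433⌋ = ⌊15780/433⌋ − ⌊15517/433⌋ = 36 − 35 = 1
n=60: ⌊(61·263)/433⌋ − ⌊(60·263)/433⌋ = ⌊16043/433⌋ − ⌊15780/433⌋ = 37 − 36 = 1
n=61: ⌊(62·263)/433⌋ − ⌊(61·263)/433⌋ = ⌊16306/433⌋ − ⌊16043/433⌋ = 37 − 37 = 0
n=62: ⌊(63·263)/433⌋ − ⌊(62·263)/433⌋ = ⌊16569/433⌋ − ⌊16306/433⌋ = 38 − 37 = 1
n=63: ⌊(64·263)/433⌋ − ⌊(63·263)/433⌋ = ⌊16832/433⌋ − ⌊16569/433⌋ = 38 − 38 = 0
n=64: ⌊(65·263)/433⌋ − ⌊(64·263)/433⌋ = ⌊17095/433⌋ − ⌊16832/433⌋ = 39 − 38 = 1
n=65: ⌊(66·263)/433⌋ − ⌊(65·263)/433⌋ = ⌊17358/433⌋ − ⌊17095/433⌋ = 40 − 39 = 1
n=66: ⌊(67·263)/433⌋ − ⌊(66·263)/433⌋ = ⌊17621/433⌋ − ⌊17358/433⌋ = 40 − 40 = 0
n=67: ⌊(68·263)/433⌋ − ⌊(67·263)/433⌋ = ⌊17884/433⌋ − ⌊17621/433⌋ = 41 − 40 = 1

01011010110101101011010110110101101011010110101101011011010110101101


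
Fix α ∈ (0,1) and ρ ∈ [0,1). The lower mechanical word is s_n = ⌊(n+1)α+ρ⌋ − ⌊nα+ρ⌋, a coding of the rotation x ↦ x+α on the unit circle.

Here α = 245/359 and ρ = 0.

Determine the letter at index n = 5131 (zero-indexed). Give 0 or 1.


1

(n+1)α + ρ = (5132·245) / 359 = 1257340/359
nα + ρ     = (5131·245) / 359 = 1257095/359
⌊1257340/359⌋ = 3502,  ⌊1257095/359⌋ = 3501
s_{5131} = 3502 − 3501 = 1


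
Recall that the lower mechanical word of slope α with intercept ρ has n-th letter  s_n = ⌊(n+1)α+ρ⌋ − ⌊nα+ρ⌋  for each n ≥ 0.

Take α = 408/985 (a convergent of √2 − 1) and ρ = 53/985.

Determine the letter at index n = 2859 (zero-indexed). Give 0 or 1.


(n+1)α + ρ = (2860·408 + 53) / 985 = 1166933/985
nα + ρ     = (2859·408 + 53) / 985 = 1166525/985
⌊1166933/985⌋ = 1184,  ⌊1166525/985⌋ = 1184
s_{2859} = 1184 − 1184 = 0

0


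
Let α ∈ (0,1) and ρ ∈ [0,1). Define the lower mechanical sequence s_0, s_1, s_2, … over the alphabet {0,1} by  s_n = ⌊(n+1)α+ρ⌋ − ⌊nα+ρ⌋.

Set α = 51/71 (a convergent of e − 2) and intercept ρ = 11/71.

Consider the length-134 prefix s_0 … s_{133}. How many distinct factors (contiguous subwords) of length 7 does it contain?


t_n = ⌊(n·51+11)/71⌋ for n = 0 … 134:
  n=0…9: ⌊11/71⌋=0 ⌊62/71⌋=0 ⌊113/71⌋=1 ⌊164/71⌋=2 ⌊215/71⌋=3 ⌊266/71⌋=3 ⌊317/71⌋=4 ⌊368/71⌋=5 ⌊419/71⌋=5 ⌊470/71⌋=6
  n=10…19: ⌊521/71⌋=7 ⌊572/71⌋=8 ⌊623/71⌋=8 ⌊674/71⌋=9 ⌊725/71⌋=10 ⌊776/71⌋=10 ⌊827/71⌋=11 ⌊878/71⌋=12 ⌊929/71⌋=13 ⌊980/71⌋=13
  n=20…29: ⌊1031/71⌋=14 ⌊1082/71⌋=15 ⌊1133/71⌋=15 ⌊1184/71⌋=16 ⌊1235/71⌋=17 ⌊1286/71⌋=18 ⌊1337/71⌋=18 ⌊1388/71⌋=19 ⌊1439/71⌋=20 ⌊1490/71⌋=20
  n=30…39: ⌊1541/71⌋=21 ⌊1592/71⌋=22 ⌊1643/71⌋=23 ⌊1694/71⌋=23 ⌊1745/71⌋=24 ⌊1796/71⌋=25 ⌊1847/71⌋=26 ⌊1898/71⌋=26 ⌊1949/71⌋=27 ⌊2000/71⌋=28
  n=40…49: ⌊2051/71⌋=28 ⌊2102/71⌋=29 ⌊2153/71⌋=30 ⌊2204/71⌋=31 ⌊2255/71⌋=31 ⌊2306/71⌋=32 ⌊2357/71⌋=33 ⌊2408/71⌋=33 ⌊2459/71⌋=34 ⌊2510/71⌋=35
  n=50…59: ⌊2561/71⌋=36 ⌊2612/71⌋=36 ⌊2663/71⌋=37 ⌊2714/71⌋=38 ⌊2765/71⌋=38 ⌊2816/71⌋=39 ⌊2867/71⌋=40 ⌊2918/71⌋=41 ⌊2969/71⌋=41 ⌊3020/71⌋=42
  n=60…69: ⌊3071/71⌋=43 ⌊3122/71⌋=43 ⌊3173/71⌋=44 ⌊3224/71⌋=45 ⌊3275/71⌋=46 ⌊3326/71⌋=46 ⌊3377/71⌋=47 ⌊3428/71⌋=48 ⌊3479/71⌋=49 ⌊3530/71⌋=49
  n=70…79: ⌊3581/71⌋=50 ⌊3632/71⌋=51 ⌊3683/71⌋=51 ⌊3734/71⌋=52 ⌊3785/71⌋=53 ⌊3836/71⌋=54 ⌊3887/71⌋=54 ⌊3938/71⌋=55 ⌊3989/71⌋=56 ⌊4040/71⌋=56
  n=80…89: ⌊4091/71⌋=57 ⌊4142/71⌋=58 ⌊4193/71⌋=59 ⌊4244/71⌋=59 ⌊4295/71⌋=60 ⌊4346/71⌋=61 ⌊4397/71⌋=61 ⌊4448/71⌋=62 ⌊4499/71⌋=63 ⌊4550/71⌋=64
  n=90…99: ⌊4601/71⌋=64 ⌊4652/71⌋=65 ⌊4703/71⌋=66 ⌊4754/71⌋=66 ⌊4805/71⌋=67 ⌊4856/71⌋=68 ⌊4907/71⌋=69 ⌊4958/71⌋=69 ⌊5009/71⌋=70 ⌊5060/71⌋=71
  n=100…109: ⌊5111/71⌋=71 ⌊5162/71⌋=72 ⌊5213/71⌋=73 ⌊5264/71⌋=74 ⌊5315/71⌋=74 ⌊5366/71⌋=75 ⌊5417/71⌋=76 ⌊5468/71⌋=77 ⌊5519/71⌋=77 ⌊5570/71⌋=78
  n=110…119: ⌊5621/71⌋=79 ⌊5672/71⌋=79 ⌊5723/71⌋=80 ⌊5774/71⌋=81 ⌊5825/71⌋=82 ⌊5876/71⌋=82 ⌊5927/71⌋=83 ⌊5978/71⌋=84 ⌊6029/71⌋=84 ⌊6080/71⌋=85
  n=120…129: ⌊6131/71⌋=86 ⌊6182/71⌋=87 ⌊6233/71⌋=87 ⌊6284/71⌋=88 ⌊6335/71⌋=89 ⌊6386/71⌋=89 ⌊6437/71⌋=90 ⌊6488/71⌋=91 ⌊6539/71⌋=92 ⌊6590/71⌋=92
  n=130…134: ⌊6641/71⌋=93 ⌊6692/71⌋=94 ⌊6743/71⌋=94 ⌊6794/71⌋=95 ⌊6845/71⌋=96
s_n = t_(n+1) − t_n for n = 0 … 133 gives
prefix = 01110110111011011101101110110111011101101110110111011011101101110111011011101101110110111011011101101110111011011101101110110111011011
slide a length-7 window over [0..6] … [127..133] (128 windows); first occurrence of each distinct factor:
  [  0..  6] 0111011
  [  1..  7] 1110110
  [  2..  8] 1101101
  [  3..  9] 1011011
  [  4.. 10] 0110111
  [  5.. 11] 1101110
  [  6.. 12] 1011101
  [ 29.. 35] 1110111
  (the other 120 windows repeat one of these)
distinct factors: {0110111, 0111011, 1011011, 1011101, 1101101, 1101110, 1110110, 1110111}
count = 8  (Sturmian bound for length 7 is 8)

8


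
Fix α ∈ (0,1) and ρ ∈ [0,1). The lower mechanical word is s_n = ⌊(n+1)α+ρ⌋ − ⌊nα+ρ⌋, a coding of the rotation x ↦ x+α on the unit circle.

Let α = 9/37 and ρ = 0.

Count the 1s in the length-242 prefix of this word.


#1s = Σ_{n=0}^{241} s_n = Σ_{n=0}^{241} (⌊(n+1)α+ρ⌋ − ⌊nα+ρ⌋)
the sum telescopes: every ⌊nα+ρ⌋ with 0 < n < 242 appears once with + and once with −, leaving ⌊242α+ρ⌋ − ⌊0·α+ρ⌋
242α + ρ = (242·9) / 37 = 2178/37
ρ = 0/37
⌊2178/37⌋ = 58,  ⌊0/37⌋ = 0
#1s = 58 − 0 = 58

58


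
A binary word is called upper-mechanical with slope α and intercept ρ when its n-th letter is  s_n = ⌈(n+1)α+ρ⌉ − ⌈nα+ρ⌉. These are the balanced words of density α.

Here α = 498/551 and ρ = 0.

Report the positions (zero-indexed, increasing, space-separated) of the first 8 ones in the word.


0 1 2 3 4 5 6 7

n=0: ⌈498/551⌉−⌈0/551⌉ = 1−0 = 1  ← one
n=1: ⌈996/551⌉−⌈498/551⌉ = 2−1 = 1  ← one
n=2: ⌈1494/551⌉−⌈996/551⌉ = 3−2 = 1  ← one
n=3: ⌈1992/551⌉−⌈1494/551⌉ = 4−3 = 1  ← one
n=4: ⌈2490/551⌉−⌈1992/551⌉ = 5−4 = 1  ← one
n=5: ⌈2988/551⌉−⌈2490/551⌉ = 6−5 = 1  ← one
n=6: ⌈3486/551⌉−⌈2988/551⌉ = 7−6 = 1  ← one
n=7: ⌈3984/551⌉−⌈3486/551⌉ = 8−7 = 1  ← one
positions of the first 8 ones: 0 1 2 3 4 5 6 7


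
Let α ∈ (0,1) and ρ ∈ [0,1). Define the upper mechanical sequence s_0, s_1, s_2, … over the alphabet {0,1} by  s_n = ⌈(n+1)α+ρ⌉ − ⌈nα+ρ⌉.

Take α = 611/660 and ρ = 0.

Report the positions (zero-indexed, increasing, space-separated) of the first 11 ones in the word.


n=0: ⌈611/660⌉−⌈0/660⌉ = 1−0 = 1  ← one
n=1: ⌈1222/660⌉−⌈611/660⌉ = 2−1 = 1  ← one
n=2: ⌈1833/660⌉−⌈1222/660⌉ = 3−2 = 1  ← one
n=3: ⌈2444/660⌉−⌈1833/660⌉ = 4−3 = 1  ← one
n=4: ⌈3055/660⌉−⌈2444/660⌉ = 5−4 = 1  ← one
n=5: ⌈3666/660⌉−⌈3055/660⌉ = 6−5 = 1  ← one
n=6: ⌈4277/660⌉−⌈3666/660⌉ = 7−6 = 1  ← one
n=7: ⌈4888/660⌉−⌈4277/660⌉ = 8−7 = 1  ← one
n=8: ⌈5499/660⌉−⌈4888/660⌉ = 9−8 = 1  ← one
n=9: ⌈6110/660⌉−⌈5499/660⌉ = 10−9 = 1  ← one
n=10: ⌈6721/660⌉−⌈6110/660⌉ = 11−10 = 1  ← one
positions of the first 11 ones: 0 1 2 3 4 5 6 7 8 9 10

0 1 2 3 4 5 6 7 8 9 10


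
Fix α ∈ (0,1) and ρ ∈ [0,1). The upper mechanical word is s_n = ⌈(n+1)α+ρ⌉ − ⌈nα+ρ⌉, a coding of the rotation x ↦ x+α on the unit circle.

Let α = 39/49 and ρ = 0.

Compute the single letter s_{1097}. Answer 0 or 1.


(n+1)α + ρ = (1098·39) / 49 = 42822/49
nα + ρ     = (1097·39) / 49 = 42783/49
⌈42822/49⌉ = 874,  ⌈42783/49⌉ = 874
s_{1097} = 874 − 874 = 0

0


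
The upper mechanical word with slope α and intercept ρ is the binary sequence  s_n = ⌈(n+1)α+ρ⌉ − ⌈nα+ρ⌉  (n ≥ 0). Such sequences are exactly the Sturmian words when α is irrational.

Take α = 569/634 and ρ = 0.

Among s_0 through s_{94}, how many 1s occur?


#1s = Σ_{n=0}^{94} s_n = Σ_{n=0}^{94} (⌈(n+1)α+ρ⌉ − ⌈nα+ρ⌉)
the sum telescopes: every ⌈nα+ρ⌉ with 0 < n < 95 appears once with + and once with −, leaving ⌈95α+ρ⌉ − ⌈0·α+ρ⌉
95α + ρ = (95·569) / 634 = 54055/634
ρ = 0/634
⌈54055/634⌉ = 86,  ⌈0/634⌉ = 0
#1s = 86 − 0 = 86

86


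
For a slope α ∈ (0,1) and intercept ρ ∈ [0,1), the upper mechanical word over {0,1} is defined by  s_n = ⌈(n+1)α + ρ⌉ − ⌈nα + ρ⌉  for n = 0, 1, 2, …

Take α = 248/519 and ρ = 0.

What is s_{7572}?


0

(n+1)α + ρ = (7573·248) / 519 = 1878104/519
nα + ρ     = (7572·248) / 519 = 1877856/519
⌈1878104/519⌉ = 3619,  ⌈1877856/519⌉ = 3619
s_{7572} = 3619 − 3619 = 0


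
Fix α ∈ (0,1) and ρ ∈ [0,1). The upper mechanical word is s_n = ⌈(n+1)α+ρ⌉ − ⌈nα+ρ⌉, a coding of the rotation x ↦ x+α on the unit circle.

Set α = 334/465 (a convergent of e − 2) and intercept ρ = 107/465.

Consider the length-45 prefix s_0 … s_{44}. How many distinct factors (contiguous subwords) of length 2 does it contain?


3

t_n = ⌈(n·334+107)/465⌉ for n = 0 … 45:
  n=0…9: ⌈107/465⌉=1 ⌈441/465⌉=1 ⌈775/465⌉=2 ⌈1109/465⌉=3 ⌈1443/465⌉=4 ⌈1777/465⌉=4 ⌈2111/465⌉=5 ⌈2445/465⌉=6 ⌈2779/465⌉=6 ⌈3113/465⌉=7
  n=10…19: ⌈3447/465⌉=8 ⌈3781/465⌉=9 ⌈4115/465⌉=9 ⌈4449/465⌉=10 ⌈4783/465⌉=11 ⌈5117/465⌉=12 ⌈5451/465⌉=12 ⌈5785/465⌉=13 ⌈6119/465⌉=14 ⌈6453/465⌉=14
  n=20…29: ⌈6787/465⌉=15 ⌈7121/465⌉=16 ⌈7455/465⌉=17 ⌈7789/465⌉=17 ⌈8123/465⌉=18 ⌈8457/465⌉=19 ⌈8791/465⌉=19 ⌈9125/465⌉=20 ⌈9459/465⌉=21 ⌈9793/465⌉=22
  n=30…39: ⌈10127/465⌉=22 ⌈10461/465⌉=23 ⌈10795/465⌉=24 ⌈11129/465⌉=24 ⌈11463/465⌉=25 ⌈11797/465⌉=26 ⌈12131/465⌉=27 ⌈12465/465⌉=27 ⌈12799/465⌉=28 ⌈13133/465⌉=29
  n=40…45: ⌈13467/465⌉=29 ⌈13801/465⌉=30 ⌈14135/465⌉=31 ⌈14469/465⌉=32 ⌈14803/465⌉=32 ⌈15137/465⌉=33
s_n = t_(n+1) − t_n for n = 0 … 44 gives
prefix = 011101101110111011011101101110110111011011101
slide a length-2 window over [0..1] … [43..44] (44 windows); first occurrence of each distinct factor:
  [  0..  1] 01
  [  1..  2] 11
  [  3..  4] 10
  (the other 41 windows repeat one of these)
distinct factors: {01, 10, 11}
count = 3  (Sturmian bound for length 2 is 3)


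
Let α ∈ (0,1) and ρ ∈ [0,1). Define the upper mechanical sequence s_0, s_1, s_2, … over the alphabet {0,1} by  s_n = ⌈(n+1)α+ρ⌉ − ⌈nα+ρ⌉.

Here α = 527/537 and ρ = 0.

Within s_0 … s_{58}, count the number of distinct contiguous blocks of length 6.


t_n = ⌈(n·527)/537⌉ for n = 0 … 59:
  n=0…9: ⌈0/537⌉=0 ⌈527/537⌉=1 ⌈1054/537⌉=2 ⌈1581/537⌉=3 ⌈2108/537⌉=4 ⌈2635/537⌉=5 ⌈3162/537⌉=6 ⌈3689/537⌉=7 ⌈4216/537⌉=8 ⌈4743/537⌉=9
  n=10…19: ⌈5270/537⌉=10 ⌈5797/537⌉=11 ⌈6324/537⌉=12 ⌈6851/537⌉=13 ⌈7378/537⌉=14 ⌈7905/537⌉=15 ⌈8432/537⌉=16 ⌈8959/537⌉=17 ⌈9486/537⌉=18 ⌈10013/537⌉=19
  n=20…29: ⌈10540/537⌉=20 ⌈11067/537⌉=21 ⌈11594/537⌉=22 ⌈12121/537⌉=23 ⌈12648/537⌉=24 ⌈13175/537⌉=25 ⌈13702/537⌉=26 ⌈14229/537⌉=27 ⌈14756/537⌉=28 ⌈15283/537⌉=29
  n=30…39: ⌈15810/537⌉=30 ⌈16337/537⌉=31 ⌈16864/537⌉=32 ⌈17391/537⌉=33 ⌈17918/537⌉=34 ⌈18445/537⌉=35 ⌈18972/537⌉=36 ⌈19499/537⌉=37 ⌈20026/537⌉=38 ⌈20553/537⌉=39
  n=40…49: ⌈21080/537⌉=40 ⌈21607/537⌉=41 ⌈22134/537⌉=42 ⌈22661/537⌉=43 ⌈23188/537⌉=44 ⌈23715/537⌉=45 ⌈24242/537⌉=46 ⌈24769/537⌉=47 ⌈25296/537⌉=48 ⌈25823/537⌉=49
  n=50…59: ⌈26350/537⌉=50 ⌈26877/537⌉=51 ⌈27404/537⌉=52 ⌈27931/537⌉=53 ⌈28458/537⌉=53 ⌈28985/537⌉=54 ⌈29512/537⌉=55 ⌈30039/537⌉=56 ⌈30566/537⌉=57 ⌈31093/537⌉=58
s_n = t_(n+1) − t_n for n = 0 … 58 gives
prefix = 11111111111111111111111111111111111111111111111111111011111
slide a length-6 window over [0..5] … [53..58] (54 windows); first occurrence of each distinct factor:
  [  0..  5] 111111
  [ 48.. 53] 111110
  [ 49.. 54] 111101
  [ 50.. 55] 111011
  [ 51.. 56] 110111
  [ 52.. 57] 101111
  [ 53.. 58] 011111
  (the other 47 windows repeat one of these)
distinct factors: {011111, 101111, 110111, 111011, 111101, 111110, 111111}
count = 7  (Sturmian bound for length 6 is 7)

7
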